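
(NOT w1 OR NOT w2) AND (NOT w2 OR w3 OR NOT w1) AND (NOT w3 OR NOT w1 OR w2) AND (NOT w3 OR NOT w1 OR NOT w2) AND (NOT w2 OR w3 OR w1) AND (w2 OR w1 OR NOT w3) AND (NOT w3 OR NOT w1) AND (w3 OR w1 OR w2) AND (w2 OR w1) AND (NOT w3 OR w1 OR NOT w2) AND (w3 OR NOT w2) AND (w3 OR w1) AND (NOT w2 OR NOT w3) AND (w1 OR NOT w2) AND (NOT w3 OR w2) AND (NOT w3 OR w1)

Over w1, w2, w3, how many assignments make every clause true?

There are 2^3 = 8 truth assignments over (w1, w2, w3).
Check each against the 16 clauses (columns in the order w1, w2, w3):
  F F F  ✗ fails (w3 OR w1 OR w2)
  F F T  ✗ fails (w2 OR w1 OR NOT w3)
  F T F  ✗ fails (NOT w2 OR w3 OR w1)
  F T T  ✗ fails (NOT w3 OR w1 OR NOT w2)
  T F F  ✓ satisfies all
  T F T  ✗ fails (NOT w3 OR NOT w1 OR w2)
  T T F  ✗ fails (NOT w1 OR NOT w2)
  T T T  ✗ fails (NOT w1 OR NOT w2)
1 of the 8 rows is a model.

1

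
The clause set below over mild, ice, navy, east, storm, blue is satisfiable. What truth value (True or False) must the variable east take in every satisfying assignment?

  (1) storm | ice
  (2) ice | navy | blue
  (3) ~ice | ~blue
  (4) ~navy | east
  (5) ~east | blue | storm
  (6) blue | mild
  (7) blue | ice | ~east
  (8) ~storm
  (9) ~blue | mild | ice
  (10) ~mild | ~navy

False

Suppose east = 1.
Unit clause (~storm) forces storm = 0.
Unit clause (ice) forces ice = 1.
Unit clause (~blue) forces blue = 0.
Now (blue) is unsatisfied and unit — conflict.
So every satisfying assignment has east = False.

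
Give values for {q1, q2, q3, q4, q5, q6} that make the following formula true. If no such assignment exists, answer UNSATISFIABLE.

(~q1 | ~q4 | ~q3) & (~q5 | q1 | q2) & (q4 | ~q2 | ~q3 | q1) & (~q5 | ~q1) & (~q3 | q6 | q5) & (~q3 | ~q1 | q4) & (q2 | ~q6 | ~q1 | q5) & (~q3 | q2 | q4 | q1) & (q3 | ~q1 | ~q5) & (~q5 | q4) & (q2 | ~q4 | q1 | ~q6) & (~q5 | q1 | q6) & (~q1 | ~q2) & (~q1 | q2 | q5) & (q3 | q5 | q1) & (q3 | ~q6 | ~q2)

Try q5 = 1.
Unit clause (~q1) forces q1 = 0.
Unit clause (q2) forces q2 = 1.
Unit clause (q4) forces q4 = 1.
Unit clause (q6) forces q6 = 1.
Unit clause (q3) forces q3 = 1.
All clauses are satisfied.

q1: 0, q2: 1, q3: 1, q4: 1, q5: 1, q6: 1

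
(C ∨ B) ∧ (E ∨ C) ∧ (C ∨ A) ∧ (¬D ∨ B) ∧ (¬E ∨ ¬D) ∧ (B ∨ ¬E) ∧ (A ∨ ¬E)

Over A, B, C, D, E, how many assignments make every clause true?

8

There are 2^5 = 32 truth assignments over (A, B, C, D, E).
Split on D. With D = True, the clauses containing D are satisfied and ¬D drops from the rest; 2 of the 2^4 = 16 assignments to the other variables satisfy what remains.
With D = False, by the same count on the reduced clause set, 6 assignments work.
Total: 2 + 6 = 8.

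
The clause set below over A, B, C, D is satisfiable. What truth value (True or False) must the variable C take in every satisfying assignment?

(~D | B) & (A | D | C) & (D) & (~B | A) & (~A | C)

Suppose C = 0.
(D) alone gives D = 1.
(B) alone gives B = 1.
(A) alone gives A = 1.
Now (~A) is unsatisfied and unit — conflict.
So every satisfying assignment has C = True.

True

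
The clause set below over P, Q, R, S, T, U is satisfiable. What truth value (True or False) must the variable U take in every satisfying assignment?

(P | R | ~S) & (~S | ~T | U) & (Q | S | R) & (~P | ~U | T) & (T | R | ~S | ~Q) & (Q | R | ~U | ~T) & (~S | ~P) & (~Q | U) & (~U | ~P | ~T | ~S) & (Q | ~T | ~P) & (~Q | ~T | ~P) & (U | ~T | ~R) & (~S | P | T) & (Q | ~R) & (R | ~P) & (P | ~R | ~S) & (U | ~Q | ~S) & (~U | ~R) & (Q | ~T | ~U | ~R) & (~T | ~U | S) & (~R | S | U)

Suppose U = 0.
Unit clause (~Q) forces Q = 0.
Unit clause (~R) forces R = 0.
Unit clause (S) forces S = 1.
Unit clause (P) forces P = 1.
Now (~P) is unsatisfied and unit — conflict.
So every satisfying assignment has U = True.

True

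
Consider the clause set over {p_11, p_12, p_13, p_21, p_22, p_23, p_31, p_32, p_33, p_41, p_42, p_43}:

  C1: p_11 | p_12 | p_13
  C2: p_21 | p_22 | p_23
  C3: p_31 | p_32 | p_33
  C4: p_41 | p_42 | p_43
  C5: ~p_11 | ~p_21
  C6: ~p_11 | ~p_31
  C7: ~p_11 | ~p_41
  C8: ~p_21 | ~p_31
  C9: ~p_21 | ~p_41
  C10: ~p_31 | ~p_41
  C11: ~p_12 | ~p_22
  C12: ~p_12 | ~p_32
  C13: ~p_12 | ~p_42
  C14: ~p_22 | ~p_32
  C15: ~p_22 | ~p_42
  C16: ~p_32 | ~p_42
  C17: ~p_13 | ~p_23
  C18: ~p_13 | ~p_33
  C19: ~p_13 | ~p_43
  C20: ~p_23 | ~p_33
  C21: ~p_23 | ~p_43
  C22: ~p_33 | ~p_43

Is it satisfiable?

Try p_11 = 0.
Try p_12 = 1.
Unit clause (~p_22) forces p_22 = 0.
Unit clause (~p_32) forces p_32 = 0.
Unit clause (~p_42) forces p_42 = 0.
Try p_21 = 1.
Unit clause (~p_31) forces p_31 = 0.
Unit clause (p_33) forces p_33 = 1.
Unit clause (~p_41) forces p_41 = 0.
Unit clause (p_43) forces p_43 = 1.
But (~p_43) is also a unit clause — contradiction.
So p_21 must be the other value — set p_21 = 0.
Unit clause (p_23) forces p_23 = 1.
Unit clause (~p_13) forces p_13 = 0.
Unit clause (~p_33) forces p_33 = 0.
Unit clause (p_31) forces p_31 = 1.
Unit clause (~p_41) forces p_41 = 0.
Unit clause (p_43) forces p_43 = 1.
But (~p_43) is also a unit clause — contradiction.
Neither p_21 = 1 nor p_21 = 0 works.
So p_12 must be the other value — set p_12 = 0.
Unit clause (p_13) forces p_13 = 1.
Unit clause (~p_23) forces p_23 = 0.
Unit clause (~p_33) forces p_33 = 0.
Unit clause (~p_43) forces p_43 = 0.
Try p_21 = 1.
Unit clause (~p_31) forces p_31 = 0.
Unit clause (p_32) forces p_32 = 1.
Unit clause (~p_41) forces p_41 = 0.
Unit clause (p_42) forces p_42 = 1.
But (~p_42) is also a unit clause — contradiction.
So p_21 must be the other value — set p_21 = 0.
Unit clause (p_22) forces p_22 = 1.
Unit clause (~p_32) forces p_32 = 0.
Unit clause (p_31) forces p_31 = 1.
Unit clause (~p_41) forces p_41 = 0.
Unit clause (p_42) forces p_42 = 1.
But (~p_42) is also a unit clause — contradiction.
Neither p_21 = 1 nor p_21 = 0 works.
Neither p_12 = 1 nor p_12 = 0 works.
So p_11 must be the other value — set p_11 = 1.
Unit clause (~p_21) forces p_21 = 0.
Unit clause (~p_31) forces p_31 = 0.
Unit clause (~p_41) forces p_41 = 0.
Try p_22 = 1.
Unit clause (~p_12) forces p_12 = 0.
Unit clause (~p_32) forces p_32 = 0.
Unit clause (p_33) forces p_33 = 1.
Unit clause (~p_42) forces p_42 = 0.
Unit clause (p_43) forces p_43 = 1.
But (~p_43) is also a unit clause — contradiction.
So p_22 must be the other value — set p_22 = 0.
Unit clause (p_23) forces p_23 = 1.
Unit clause (~p_13) forces p_13 = 0.
Unit clause (~p_33) forces p_33 = 0.
Unit clause (p_32) forces p_32 = 1.
Unit clause (~p_12) forces p_12 = 0.
Unit clause (~p_42) forces p_42 = 0.
Unit clause (p_43) forces p_43 = 1.
But (~p_43) is also a unit clause — contradiction.
Neither p_22 = 1 nor p_22 = 0 works.
Neither p_11 = 1 nor p_11 = 0 works.
No assignment satisfies every clause.

Unsatisfiable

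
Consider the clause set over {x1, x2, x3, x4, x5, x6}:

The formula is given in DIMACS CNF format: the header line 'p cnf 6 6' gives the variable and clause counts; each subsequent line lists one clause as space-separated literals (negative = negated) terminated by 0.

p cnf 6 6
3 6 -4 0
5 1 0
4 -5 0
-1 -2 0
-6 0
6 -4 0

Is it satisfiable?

Yes, satisfiable

Unit clause (¬x6) forces x6 = False.
Unit clause (¬x4) forces x4 = False.
Unit clause (¬x5) forces x5 = False.
Unit clause (x1) forces x1 = True.
Unit clause (¬x2) forces x2 = False.
All clauses hold; x3 can take either value.
A satisfying assignment: x1: True, x2: False, x3: True, x4: False, x5: False, x6: False.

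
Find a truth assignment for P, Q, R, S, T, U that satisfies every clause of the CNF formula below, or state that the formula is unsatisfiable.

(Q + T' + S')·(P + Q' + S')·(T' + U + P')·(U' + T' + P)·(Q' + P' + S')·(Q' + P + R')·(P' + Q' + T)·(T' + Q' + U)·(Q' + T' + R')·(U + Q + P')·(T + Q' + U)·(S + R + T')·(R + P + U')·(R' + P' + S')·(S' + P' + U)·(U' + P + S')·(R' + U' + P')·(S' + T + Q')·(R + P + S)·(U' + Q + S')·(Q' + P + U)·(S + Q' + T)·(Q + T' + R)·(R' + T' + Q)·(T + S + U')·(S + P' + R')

P=0, Q=0, R=1, S=1, T=0, U=0

Suppose Q = 0.
Suppose T = 0.
Suppose U = 0.
(P') alone gives P = 0.
Suppose R = 1.
No clause remains; S is free.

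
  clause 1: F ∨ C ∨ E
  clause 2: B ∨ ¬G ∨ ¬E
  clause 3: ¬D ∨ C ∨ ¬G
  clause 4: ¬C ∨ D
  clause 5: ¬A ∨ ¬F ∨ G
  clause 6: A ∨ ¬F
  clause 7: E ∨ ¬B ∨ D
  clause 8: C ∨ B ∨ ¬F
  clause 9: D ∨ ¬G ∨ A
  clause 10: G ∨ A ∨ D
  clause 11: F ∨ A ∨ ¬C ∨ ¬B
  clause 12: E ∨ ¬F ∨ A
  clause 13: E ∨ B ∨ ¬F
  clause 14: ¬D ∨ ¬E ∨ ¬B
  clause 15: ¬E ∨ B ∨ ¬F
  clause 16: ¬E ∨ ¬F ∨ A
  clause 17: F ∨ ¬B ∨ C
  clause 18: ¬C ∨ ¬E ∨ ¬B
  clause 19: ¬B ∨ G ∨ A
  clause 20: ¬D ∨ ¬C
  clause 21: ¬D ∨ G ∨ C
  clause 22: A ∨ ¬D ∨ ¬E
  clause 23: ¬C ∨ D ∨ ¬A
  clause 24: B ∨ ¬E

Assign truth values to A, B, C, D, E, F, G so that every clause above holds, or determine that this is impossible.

Try C = False.
Try F = True.
(A) alone gives A = True.
(G) alone gives G = True.
(¬D) alone gives D = False.
(B) alone gives B = True.
(E) alone gives E = True.
This assignment satisfies each clause.

A=True; B=True; C=False; D=False; E=True; F=True; G=True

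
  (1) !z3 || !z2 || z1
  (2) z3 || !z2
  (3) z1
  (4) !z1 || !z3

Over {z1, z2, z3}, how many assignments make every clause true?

There are 2^3 = 8 truth assignments over (z1, z2, z3).
Check each against the 4 clauses (columns in the order z1, z2, z3):
  F F F  ✗ fails (z1)
  F F T  ✗ fails (z1)
  F T F  ✗ fails (z3 || !z2)
  F T T  ✗ fails (!z3 || !z2 || z1)
  T F F  ✓ satisfies all
  T F T  ✗ fails (!z1 || !z3)
  T T F  ✗ fails (z3 || !z2)
  T T T  ✗ fails (!z1 || !z3)
1 of the 8 rows is a model.

1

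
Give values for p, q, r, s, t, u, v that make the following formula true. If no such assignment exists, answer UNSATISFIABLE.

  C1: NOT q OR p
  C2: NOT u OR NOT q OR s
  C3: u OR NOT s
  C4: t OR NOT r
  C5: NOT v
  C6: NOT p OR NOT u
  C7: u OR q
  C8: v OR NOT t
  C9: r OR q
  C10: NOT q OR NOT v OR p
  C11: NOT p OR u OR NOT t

Unit clause (NOT v) forces v = false.
Unit clause (NOT t) forces t = false.
Unit clause (NOT r) forces r = false.
Unit clause (q) forces q = true.
Unit clause (p) forces p = true.
Unit clause (NOT u) forces u = false.
Unit clause (NOT s) forces s = false.
Every clause now holds.

p: true,  q: true,  r: false,  s: false,  t: false,  u: false,  v: false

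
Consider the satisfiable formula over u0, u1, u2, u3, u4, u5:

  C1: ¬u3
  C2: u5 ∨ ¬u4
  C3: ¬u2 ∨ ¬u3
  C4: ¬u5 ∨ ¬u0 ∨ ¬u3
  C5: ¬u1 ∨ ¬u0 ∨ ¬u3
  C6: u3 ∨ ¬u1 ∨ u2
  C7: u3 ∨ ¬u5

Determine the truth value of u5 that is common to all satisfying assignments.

False

Suppose u5 = True.
(¬u3) alone gives u3 = False.
But (u3) is also a unit clause — contradiction.
So every satisfying assignment has u5 = False.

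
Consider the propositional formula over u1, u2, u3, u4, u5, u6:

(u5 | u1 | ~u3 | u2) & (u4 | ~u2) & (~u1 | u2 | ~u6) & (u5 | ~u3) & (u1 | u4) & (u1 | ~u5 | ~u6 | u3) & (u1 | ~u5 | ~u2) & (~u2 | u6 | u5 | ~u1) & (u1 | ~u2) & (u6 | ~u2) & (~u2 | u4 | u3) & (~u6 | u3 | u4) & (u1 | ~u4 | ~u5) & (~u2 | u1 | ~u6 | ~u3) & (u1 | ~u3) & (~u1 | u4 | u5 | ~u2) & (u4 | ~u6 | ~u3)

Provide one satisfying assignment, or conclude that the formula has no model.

u1: 1,  u2: 1,  u3: 0,  u4: 1,  u5: 0,  u6: 1

Case u4 = 1:
Case u5 = 0:
(~u3) alone gives u3 = 0.
Case u1 = 1:
Case u2 = 1:
(u6) alone gives u6 = 1.
All clauses are satisfied.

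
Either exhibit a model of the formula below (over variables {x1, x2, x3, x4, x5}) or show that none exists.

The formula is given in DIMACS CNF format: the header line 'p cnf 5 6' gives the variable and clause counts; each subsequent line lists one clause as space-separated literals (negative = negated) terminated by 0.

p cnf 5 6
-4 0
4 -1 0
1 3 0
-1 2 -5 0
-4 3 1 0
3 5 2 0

The clause (¬x4) is unit, so x4 = False.
The clause (¬x1) is unit, so x1 = False.
The clause (x3) is unit, so x3 = True.
No clause remains; x2, x5 are free.

x1=False,  x2=False,  x3=True,  x4=False,  x5=True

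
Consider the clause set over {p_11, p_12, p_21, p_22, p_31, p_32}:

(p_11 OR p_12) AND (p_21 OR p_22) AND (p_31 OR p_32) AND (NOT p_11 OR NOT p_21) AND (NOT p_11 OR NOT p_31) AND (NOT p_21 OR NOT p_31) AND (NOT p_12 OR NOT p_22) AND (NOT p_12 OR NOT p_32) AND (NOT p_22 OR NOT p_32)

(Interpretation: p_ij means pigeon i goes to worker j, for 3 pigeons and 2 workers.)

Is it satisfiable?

Suppose p_11 = true.
The clause (NOT p_21) is unit, so p_21 = false.
The clause (p_22) is unit, so p_22 = true.
The clause (NOT p_31) is unit, so p_31 = false.
The clause (p_32) is unit, so p_32 = true.
Now (NOT p_32) is unsatisfied and unit — conflict.
That branch fails; take p_11 = false instead.
The clause (p_12) is unit, so p_12 = true.
The clause (NOT p_22) is unit, so p_22 = false.
The clause (p_21) is unit, so p_21 = true.
The clause (NOT p_31) is unit, so p_31 = false.
The clause (p_32) is unit, so p_32 = true.
Now (NOT p_32) is unsatisfied and unit — conflict.
Both values of p_11 lead to a conflict.
No assignment satisfies every clause.

No, unsatisfiable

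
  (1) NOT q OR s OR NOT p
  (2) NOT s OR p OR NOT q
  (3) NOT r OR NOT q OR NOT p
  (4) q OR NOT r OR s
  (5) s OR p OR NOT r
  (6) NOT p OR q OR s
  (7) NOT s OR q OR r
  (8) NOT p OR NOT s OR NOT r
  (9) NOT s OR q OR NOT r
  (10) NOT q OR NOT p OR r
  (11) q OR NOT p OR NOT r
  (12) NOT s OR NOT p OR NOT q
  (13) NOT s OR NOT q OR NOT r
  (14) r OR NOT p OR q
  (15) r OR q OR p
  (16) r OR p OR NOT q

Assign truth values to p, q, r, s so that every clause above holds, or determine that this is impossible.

Try q = false.
Try r = false.
The clause (NOT s) is unit, so s = false.
The clause (NOT p) is unit, so p = false.
That conflicts with the unit clause (p).
That branch fails; take r = true instead.
The clause (s) is unit, so s = true.
That conflicts with the unit clause (NOT s).
Either choice for r ends in contradiction.
That branch fails; take q = true instead.
Try s = true.
The clause (p) is unit, so p = true.
That conflicts with the unit clause (NOT p).
That branch fails; take s = false instead.
The clause (NOT p) is unit, so p = false.
The clause (NOT r) is unit, so r = false.
That conflicts with the unit clause (r).
Either choice for s ends in contradiction.
Either choice for q ends in contradiction.

UNSATISFIABLE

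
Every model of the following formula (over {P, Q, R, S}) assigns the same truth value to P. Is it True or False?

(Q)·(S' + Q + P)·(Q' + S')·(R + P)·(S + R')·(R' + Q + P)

True

Suppose P = 0.
From the singleton clause (Q), Q = 1.
From the singleton clause (S'), S = 0.
From the singleton clause (R), R = 1.
But (R') is also a unit clause — contradiction.
So every satisfying assignment has P = True.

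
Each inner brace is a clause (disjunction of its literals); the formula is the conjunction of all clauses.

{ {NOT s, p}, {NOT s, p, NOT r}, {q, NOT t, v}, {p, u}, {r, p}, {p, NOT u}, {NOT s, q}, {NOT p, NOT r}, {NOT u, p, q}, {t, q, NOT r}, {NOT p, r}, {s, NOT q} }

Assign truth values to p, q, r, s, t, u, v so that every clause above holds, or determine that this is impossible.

Try s = false.
(NOT q) alone gives q = false.
Try t = false.
(NOT r) alone gives r = false.
(p) alone gives p = true.
Now (NOT p) is unsatisfied and unit — conflict.
Undo t and try t = true.
(v) alone gives v = true.
Try p = true.
(NOT r) alone gives r = false.
Now (r) is unsatisfied and unit — conflict.
Undo p and try p = false.
(u) alone gives u = true.
Now (NOT u) is unsatisfied and unit — conflict.
Neither p = true nor p = false works.
Neither t = true nor t = false works.
Undo s and try s = true.
(p) alone gives p = true.
(q) alone gives q = true.
(NOT r) alone gives r = false.
Now (r) is unsatisfied and unit — conflict.
Neither s = true nor s = false works.

UNSATISFIABLE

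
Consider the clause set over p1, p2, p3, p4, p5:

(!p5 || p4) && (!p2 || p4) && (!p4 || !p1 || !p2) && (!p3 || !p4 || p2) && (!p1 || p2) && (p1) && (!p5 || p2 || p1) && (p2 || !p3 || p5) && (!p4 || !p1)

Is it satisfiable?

No, unsatisfiable

The clause (p1) is unit, so p1 = true.
The clause (p2) is unit, so p2 = true.
The clause (p4) is unit, so p4 = true.
But (!p4) is also a unit clause — contradiction.
No assignment satisfies every clause.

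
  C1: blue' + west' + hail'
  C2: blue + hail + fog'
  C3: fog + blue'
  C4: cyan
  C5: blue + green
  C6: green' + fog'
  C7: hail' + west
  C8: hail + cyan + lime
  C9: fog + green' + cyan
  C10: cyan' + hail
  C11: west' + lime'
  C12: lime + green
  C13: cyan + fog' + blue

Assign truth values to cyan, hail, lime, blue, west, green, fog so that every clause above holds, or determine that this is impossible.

cyan=1; hail=1; lime=0; blue=0; west=1; green=1; fog=0

(cyan) alone gives cyan = 1.
(hail) alone gives hail = 1.
(west) alone gives west = 1.
(blue') alone gives blue = 0.
(green) alone gives green = 1.
(fog') alone gives fog = 0.
(lime') alone gives lime = 0.
Every clause now holds.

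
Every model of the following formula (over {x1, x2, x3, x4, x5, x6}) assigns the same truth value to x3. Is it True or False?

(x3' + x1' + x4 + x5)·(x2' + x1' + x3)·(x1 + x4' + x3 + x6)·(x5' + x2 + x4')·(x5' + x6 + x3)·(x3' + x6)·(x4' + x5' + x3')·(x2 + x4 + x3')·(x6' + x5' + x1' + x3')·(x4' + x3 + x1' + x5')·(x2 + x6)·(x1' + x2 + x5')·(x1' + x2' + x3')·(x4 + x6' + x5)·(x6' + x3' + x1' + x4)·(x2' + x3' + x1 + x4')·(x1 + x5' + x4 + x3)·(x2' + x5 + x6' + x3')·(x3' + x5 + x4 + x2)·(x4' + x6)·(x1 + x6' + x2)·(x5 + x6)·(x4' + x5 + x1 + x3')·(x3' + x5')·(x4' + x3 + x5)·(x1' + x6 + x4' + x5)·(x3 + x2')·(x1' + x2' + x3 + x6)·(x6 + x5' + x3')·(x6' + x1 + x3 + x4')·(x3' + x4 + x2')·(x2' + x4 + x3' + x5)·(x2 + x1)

True

Suppose x3 = 0.
Unit clause (x2') forces x2 = 0.
Unit clause (x6) forces x6 = 1.
Unit clause (x1) forces x1 = 1.
Unit clause (x5') forces x5 = 0.
Unit clause (x4) forces x4 = 1.
But (x4') is also a unit clause — contradiction.
So every satisfying assignment has x3 = True.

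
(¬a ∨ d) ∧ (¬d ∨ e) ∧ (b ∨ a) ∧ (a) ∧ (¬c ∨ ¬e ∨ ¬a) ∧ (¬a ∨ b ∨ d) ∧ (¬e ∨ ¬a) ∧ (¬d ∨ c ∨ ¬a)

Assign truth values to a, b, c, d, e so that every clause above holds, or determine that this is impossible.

From the singleton clause (a), a = True.
From the singleton clause (d), d = True.
From the singleton clause (e), e = True.
But (¬e) is also a unit clause — contradiction.

UNSATISFIABLE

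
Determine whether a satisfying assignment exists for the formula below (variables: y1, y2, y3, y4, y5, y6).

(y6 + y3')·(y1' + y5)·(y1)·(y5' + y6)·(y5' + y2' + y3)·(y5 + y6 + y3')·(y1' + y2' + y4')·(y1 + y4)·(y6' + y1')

No, unsatisfiable

From the singleton clause (y1), y1 = 1.
From the singleton clause (y5), y5 = 1.
From the singleton clause (y6), y6 = 1.
But (y6') is also a unit clause — contradiction.
No assignment satisfies every clause.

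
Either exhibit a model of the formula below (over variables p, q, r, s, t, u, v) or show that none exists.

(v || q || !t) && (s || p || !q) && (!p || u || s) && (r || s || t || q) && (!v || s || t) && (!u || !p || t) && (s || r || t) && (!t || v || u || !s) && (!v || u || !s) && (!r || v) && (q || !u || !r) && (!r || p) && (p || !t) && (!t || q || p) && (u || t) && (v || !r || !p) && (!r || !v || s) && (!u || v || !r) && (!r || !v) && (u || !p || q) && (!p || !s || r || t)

Try r = false.
Try s = false.
From the singleton clause (t), t = true.
From the singleton clause (p), p = true.
From the singleton clause (u), u = true.
Try v = true.
All clauses hold; q can take either value.

p ↦ true, q ↦ true, r ↦ false, s ↦ false, t ↦ true, u ↦ true, v ↦ true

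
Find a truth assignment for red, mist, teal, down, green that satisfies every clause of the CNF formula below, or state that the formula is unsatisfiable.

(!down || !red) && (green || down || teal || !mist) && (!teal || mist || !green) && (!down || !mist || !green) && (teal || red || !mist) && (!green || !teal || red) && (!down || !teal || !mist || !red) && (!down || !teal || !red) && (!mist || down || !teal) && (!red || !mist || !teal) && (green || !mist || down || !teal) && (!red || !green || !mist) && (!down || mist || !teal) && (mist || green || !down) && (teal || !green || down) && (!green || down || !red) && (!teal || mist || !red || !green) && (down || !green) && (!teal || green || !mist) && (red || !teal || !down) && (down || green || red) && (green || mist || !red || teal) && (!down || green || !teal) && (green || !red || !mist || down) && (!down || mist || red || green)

red ↦ false, mist ↦ false, teal ↦ false, down ↦ true, green ↦ true

Case down = true:
(!red) alone gives red = false.
(!teal) alone gives teal = false.
(!mist) alone gives mist = false.
(green) alone gives green = true.
All clauses are satisfied.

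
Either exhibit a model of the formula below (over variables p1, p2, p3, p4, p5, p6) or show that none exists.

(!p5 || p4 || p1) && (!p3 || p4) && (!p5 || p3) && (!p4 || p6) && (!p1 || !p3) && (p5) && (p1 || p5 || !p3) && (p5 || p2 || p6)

From the singleton clause (p5), p5 = true.
From the singleton clause (p3), p3 = true.
From the singleton clause (p4), p4 = true.
From the singleton clause (p6), p6 = true.
From the singleton clause (!p1), p1 = false.
No clause remains; p2 is free.

p1=false,  p2=false,  p3=true,  p4=true,  p5=true,  p6=true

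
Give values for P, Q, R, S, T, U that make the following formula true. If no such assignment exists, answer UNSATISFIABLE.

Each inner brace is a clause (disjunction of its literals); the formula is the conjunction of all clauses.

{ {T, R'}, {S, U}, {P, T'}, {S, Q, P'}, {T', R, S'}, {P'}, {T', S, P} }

From the singleton clause (P'), P = 0.
From the singleton clause (T'), T = 0.
From the singleton clause (R'), R = 0.
Suppose S = 1.
Every clause is now satisfied; Q, U are unconstrained.

P: 0,  Q: 0,  R: 0,  S: 1,  T: 0,  U: 1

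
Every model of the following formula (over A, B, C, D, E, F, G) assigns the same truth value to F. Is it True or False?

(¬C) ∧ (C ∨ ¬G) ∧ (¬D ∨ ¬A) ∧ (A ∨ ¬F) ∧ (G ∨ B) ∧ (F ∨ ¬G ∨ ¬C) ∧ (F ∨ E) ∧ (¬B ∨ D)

Suppose F = True.
(¬C) alone gives C = False.
(¬G) alone gives G = False.
(A) alone gives A = True.
(¬D) alone gives D = False.
(B) alone gives B = True.
That conflicts with the unit clause (¬B).
So every satisfying assignment has F = False.

False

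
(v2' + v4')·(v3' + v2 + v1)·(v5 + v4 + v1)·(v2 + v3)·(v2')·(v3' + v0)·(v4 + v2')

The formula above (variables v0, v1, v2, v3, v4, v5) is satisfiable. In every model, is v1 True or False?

Suppose v1 = 0.
From the singleton clause (v2'), v2 = 0.
From the singleton clause (v3'), v3 = 0.
That conflicts with the unit clause (v3).
So every satisfying assignment has v1 = True.

True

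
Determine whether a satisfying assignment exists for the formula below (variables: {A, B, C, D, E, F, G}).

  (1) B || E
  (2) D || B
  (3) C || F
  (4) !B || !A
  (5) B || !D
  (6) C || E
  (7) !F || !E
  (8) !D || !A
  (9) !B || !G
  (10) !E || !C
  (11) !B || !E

Yes

Case B = true:
(!A) alone gives A = false.
(!G) alone gives G = false.
(!E) alone gives E = false.
(C) alone gives C = true.
No clause remains; D, F are free.
A satisfying assignment: A: false, B: true, C: true, D: true, E: false, F: false, G: false.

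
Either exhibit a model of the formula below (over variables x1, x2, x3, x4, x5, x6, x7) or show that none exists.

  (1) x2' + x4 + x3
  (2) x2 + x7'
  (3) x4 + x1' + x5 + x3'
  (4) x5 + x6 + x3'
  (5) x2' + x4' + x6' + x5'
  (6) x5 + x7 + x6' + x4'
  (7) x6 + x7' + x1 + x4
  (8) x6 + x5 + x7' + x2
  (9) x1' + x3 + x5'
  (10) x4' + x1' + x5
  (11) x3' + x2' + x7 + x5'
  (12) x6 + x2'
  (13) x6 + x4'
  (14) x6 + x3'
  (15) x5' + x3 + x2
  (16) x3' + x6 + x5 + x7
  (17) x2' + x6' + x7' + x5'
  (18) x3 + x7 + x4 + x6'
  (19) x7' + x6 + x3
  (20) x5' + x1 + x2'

Suppose x2 = 1.
(x6) alone gives x6 = 1.
Suppose x4 = 1.
(x5') alone gives x5 = 0.
(x7) alone gives x7 = 1.
(x1') alone gives x1 = 0.
All clauses hold; x3 can take either value.

x1 ↦ 0,  x2 ↦ 1,  x3 ↦ 1,  x4 ↦ 1,  x5 ↦ 0,  x6 ↦ 1,  x7 ↦ 1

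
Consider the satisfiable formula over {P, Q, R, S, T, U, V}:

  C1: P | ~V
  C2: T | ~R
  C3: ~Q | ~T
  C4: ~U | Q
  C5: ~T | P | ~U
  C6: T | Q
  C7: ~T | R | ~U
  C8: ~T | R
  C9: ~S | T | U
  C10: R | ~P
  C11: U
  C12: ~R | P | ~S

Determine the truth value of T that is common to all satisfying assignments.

Suppose T = 1.
From the singleton clause (~Q), Q = 0.
From the singleton clause (~U), U = 0.
Now (U) is unsatisfied and unit — conflict.
So every satisfying assignment has T = False.

False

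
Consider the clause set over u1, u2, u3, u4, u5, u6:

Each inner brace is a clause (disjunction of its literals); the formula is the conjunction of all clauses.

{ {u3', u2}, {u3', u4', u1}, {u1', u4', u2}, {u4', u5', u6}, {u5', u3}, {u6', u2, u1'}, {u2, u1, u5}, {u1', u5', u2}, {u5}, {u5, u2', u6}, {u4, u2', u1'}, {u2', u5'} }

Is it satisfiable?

Unsatisfiable

Unit clause (u5) forces u5 = 1.
Unit clause (u3) forces u3 = 1.
Unit clause (u2) forces u2 = 1.
Now (u2') is unsatisfied and unit — conflict.
No assignment satisfies every clause.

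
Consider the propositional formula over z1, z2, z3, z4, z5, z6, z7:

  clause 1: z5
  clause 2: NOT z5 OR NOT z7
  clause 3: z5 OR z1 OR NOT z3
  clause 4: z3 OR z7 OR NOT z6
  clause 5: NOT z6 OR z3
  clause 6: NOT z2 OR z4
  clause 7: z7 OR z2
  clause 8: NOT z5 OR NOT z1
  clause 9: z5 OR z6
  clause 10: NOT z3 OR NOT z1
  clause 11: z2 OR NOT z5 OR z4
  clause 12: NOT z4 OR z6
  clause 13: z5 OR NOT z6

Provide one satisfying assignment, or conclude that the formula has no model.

z1: false, z2: true, z3: true, z4: true, z5: true, z6: true, z7: false

Unit clause (z5) forces z5 = true.
Unit clause (NOT z7) forces z7 = false.
Unit clause (z2) forces z2 = true.
Unit clause (z4) forces z4 = true.
Unit clause (NOT z1) forces z1 = false.
Unit clause (z6) forces z6 = true.
Unit clause (z3) forces z3 = true.
This assignment satisfies each clause.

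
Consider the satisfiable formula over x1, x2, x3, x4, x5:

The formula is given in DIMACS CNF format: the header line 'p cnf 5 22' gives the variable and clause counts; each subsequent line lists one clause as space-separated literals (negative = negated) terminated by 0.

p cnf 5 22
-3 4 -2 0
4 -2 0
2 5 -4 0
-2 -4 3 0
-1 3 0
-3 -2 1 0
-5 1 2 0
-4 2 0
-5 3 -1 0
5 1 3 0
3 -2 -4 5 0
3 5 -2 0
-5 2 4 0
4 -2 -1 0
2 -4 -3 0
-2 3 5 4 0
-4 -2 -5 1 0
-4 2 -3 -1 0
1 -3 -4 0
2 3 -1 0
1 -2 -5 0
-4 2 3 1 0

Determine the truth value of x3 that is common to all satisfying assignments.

Suppose x3 = False.
From the singleton clause (¬x1), x1 = False.
From the singleton clause (x5), x5 = True.
From the singleton clause (x2), x2 = True.
Now (¬x2) is unsatisfied and unit — conflict.
So every satisfying assignment has x3 = True.

True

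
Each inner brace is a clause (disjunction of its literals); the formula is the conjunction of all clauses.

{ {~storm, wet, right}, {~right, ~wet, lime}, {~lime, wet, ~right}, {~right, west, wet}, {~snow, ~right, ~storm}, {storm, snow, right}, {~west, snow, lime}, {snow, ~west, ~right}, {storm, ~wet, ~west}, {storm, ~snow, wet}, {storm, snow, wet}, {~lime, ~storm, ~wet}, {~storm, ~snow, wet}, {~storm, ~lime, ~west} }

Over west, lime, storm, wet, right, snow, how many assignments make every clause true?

7

There are 2^6 = 64 truth assignments over (west, lime, storm, wet, right, snow).
Split on right. With right = 1, the clauses containing right are satisfied and ~right drops from the rest; 2 of the 2^5 = 32 assignments to the other variables satisfy what remains.
With right = 0, by the same count on the reduced clause set, 5 assignments work.
(One model: west=F, lime=F, storm=F, wet=T, right=F, snow=T.)
Total: 2 + 5 = 7.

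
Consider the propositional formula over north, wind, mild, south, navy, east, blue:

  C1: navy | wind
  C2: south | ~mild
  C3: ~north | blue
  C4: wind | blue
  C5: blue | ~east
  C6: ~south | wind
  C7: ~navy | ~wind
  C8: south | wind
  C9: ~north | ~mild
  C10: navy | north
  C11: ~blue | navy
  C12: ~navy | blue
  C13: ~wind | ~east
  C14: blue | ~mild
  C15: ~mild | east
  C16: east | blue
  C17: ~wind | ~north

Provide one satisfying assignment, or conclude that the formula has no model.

UNSATISFIABLE

Case navy = 1:
The clause (~wind) is unit, so wind = 0.
The clause (blue) is unit, so blue = 1.
The clause (~south) is unit, so south = 0.
That conflicts with the unit clause (south).
Undo navy and try navy = 0.
The clause (wind) is unit, so wind = 1.
The clause (north) is unit, so north = 1.
That conflicts with the unit clause (~north).
Either choice for navy ends in contradiction.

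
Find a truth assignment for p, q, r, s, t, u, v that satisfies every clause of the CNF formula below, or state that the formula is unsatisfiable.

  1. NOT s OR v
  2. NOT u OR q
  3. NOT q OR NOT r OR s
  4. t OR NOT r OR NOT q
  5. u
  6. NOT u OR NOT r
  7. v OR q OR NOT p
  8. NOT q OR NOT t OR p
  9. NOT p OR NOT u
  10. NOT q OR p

The clause (u) is unit, so u = true.
The clause (q) is unit, so q = true.
The clause (NOT r) is unit, so r = false.
The clause (NOT p) is unit, so p = false.
That conflicts with the unit clause (p).

UNSATISFIABLE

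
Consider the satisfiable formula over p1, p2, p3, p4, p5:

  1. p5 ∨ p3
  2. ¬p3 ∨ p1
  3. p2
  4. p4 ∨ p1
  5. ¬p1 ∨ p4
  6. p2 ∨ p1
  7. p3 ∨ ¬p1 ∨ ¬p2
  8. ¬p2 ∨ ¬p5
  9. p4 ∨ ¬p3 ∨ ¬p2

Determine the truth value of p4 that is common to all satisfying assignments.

Suppose p4 = False.
The clause (p2) is unit, so p2 = True.
The clause (p1) is unit, so p1 = True.
But (¬p1) is also a unit clause — contradiction.
So every satisfying assignment has p4 = True.

True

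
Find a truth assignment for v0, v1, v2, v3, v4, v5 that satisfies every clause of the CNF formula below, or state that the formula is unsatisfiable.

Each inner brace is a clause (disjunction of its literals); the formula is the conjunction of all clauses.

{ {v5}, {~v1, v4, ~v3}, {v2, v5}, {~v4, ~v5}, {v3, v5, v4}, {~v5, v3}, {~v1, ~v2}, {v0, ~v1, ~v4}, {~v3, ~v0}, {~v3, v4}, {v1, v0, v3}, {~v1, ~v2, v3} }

UNSATISFIABLE

The clause (v5) is unit, so v5 = 1.
The clause (~v4) is unit, so v4 = 0.
The clause (v3) is unit, so v3 = 1.
Now (~v3) is unsatisfied and unit — conflict.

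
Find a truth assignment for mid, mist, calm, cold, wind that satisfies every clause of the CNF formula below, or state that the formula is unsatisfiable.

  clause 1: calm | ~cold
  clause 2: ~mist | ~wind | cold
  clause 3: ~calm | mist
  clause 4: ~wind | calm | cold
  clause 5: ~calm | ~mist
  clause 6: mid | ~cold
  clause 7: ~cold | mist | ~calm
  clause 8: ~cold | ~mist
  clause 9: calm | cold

UNSATISFIABLE

Branch on calm: set calm = 1.
(mist) alone gives mist = 1.
But (~mist) is also a unit clause — contradiction.
So calm must be the other value — set calm = 0.
(~cold) alone gives cold = 0.
But (cold) is also a unit clause — contradiction.
Either choice for calm ends in contradiction.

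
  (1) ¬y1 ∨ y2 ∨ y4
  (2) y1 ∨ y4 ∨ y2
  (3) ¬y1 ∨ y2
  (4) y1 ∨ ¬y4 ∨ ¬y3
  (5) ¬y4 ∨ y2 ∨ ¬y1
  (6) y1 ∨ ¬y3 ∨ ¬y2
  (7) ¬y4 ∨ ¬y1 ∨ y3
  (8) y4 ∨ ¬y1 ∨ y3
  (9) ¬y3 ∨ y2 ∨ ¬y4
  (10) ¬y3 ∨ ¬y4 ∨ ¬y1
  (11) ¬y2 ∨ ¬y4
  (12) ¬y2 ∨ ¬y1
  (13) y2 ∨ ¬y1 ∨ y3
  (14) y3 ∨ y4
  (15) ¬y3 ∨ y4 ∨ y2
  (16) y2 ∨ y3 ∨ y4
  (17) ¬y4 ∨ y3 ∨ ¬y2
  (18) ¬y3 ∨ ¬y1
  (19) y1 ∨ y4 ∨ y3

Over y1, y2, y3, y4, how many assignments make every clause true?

1

There are 2^4 = 16 truth assignments over (y1, y2, y3, y4).
Check each against the 19 clauses (columns in the order y1, y2, y3, y4):
  F F F F  ✗ fails (y1 ∨ y4 ∨ y2)
  F F F T  ✓ satisfies all
  F F T F  ✗ fails (y1 ∨ y4 ∨ y2)
  F F T T  ✗ fails (y1 ∨ ¬y4 ∨ ¬y3)
  F T F F  ✗ fails (y3 ∨ y4)
  F T F T  ✗ fails (¬y2 ∨ ¬y4)
  F T T F  ✗ fails (y1 ∨ ¬y3 ∨ ¬y2)
  F T T T  ✗ fails (y1 ∨ ¬y4 ∨ ¬y3)
  T F F F  ✗ fails (¬y1 ∨ y2 ∨ y4)
  T F F T  ✗ fails (¬y1 ∨ y2)
  T F T F  ✗ fails (¬y1 ∨ y2 ∨ y4)
  T F T T  ✗ fails (¬y1 ∨ y2)
  T T F F  ✗ fails (y4 ∨ ¬y1 ∨ y3)
  T T F T  ✗ fails (¬y4 ∨ ¬y1 ∨ y3)
  T T T F  ✗ fails (¬y2 ∨ ¬y1)
  T T T T  ✗ fails (¬y3 ∨ ¬y4 ∨ ¬y1)
1 of the 16 rows is a model.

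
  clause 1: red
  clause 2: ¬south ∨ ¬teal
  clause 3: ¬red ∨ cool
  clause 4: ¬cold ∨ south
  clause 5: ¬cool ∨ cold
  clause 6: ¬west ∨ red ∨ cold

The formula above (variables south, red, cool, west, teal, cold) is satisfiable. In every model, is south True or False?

True

Suppose south = False.
From the singleton clause (red), red = True.
From the singleton clause (cool), cool = True.
From the singleton clause (¬cold), cold = False.
Now (cold) is unsatisfied and unit — conflict.
So every satisfying assignment has south = True.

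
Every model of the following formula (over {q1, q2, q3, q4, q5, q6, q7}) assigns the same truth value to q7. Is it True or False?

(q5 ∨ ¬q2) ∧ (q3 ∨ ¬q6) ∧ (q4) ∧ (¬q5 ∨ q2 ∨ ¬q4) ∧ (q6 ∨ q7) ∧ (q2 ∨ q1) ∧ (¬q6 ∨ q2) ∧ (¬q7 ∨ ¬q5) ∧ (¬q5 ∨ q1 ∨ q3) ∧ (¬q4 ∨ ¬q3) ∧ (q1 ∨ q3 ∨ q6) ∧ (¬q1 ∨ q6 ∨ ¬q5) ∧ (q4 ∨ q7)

Suppose q7 = False.
From the singleton clause (q4), q4 = True.
From the singleton clause (q6), q6 = True.
From the singleton clause (q3), q3 = True.
But (¬q3) is also a unit clause — contradiction.
So every satisfying assignment has q7 = True.

True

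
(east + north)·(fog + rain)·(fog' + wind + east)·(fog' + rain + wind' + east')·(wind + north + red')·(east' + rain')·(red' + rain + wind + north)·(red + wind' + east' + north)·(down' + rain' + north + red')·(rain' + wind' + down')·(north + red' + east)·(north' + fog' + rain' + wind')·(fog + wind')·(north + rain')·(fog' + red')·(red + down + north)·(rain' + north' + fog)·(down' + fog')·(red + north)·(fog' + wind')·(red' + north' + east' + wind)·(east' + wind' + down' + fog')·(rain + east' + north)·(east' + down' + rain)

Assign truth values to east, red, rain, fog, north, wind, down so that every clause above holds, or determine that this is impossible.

east: 1; red: 0; rain: 0; fog: 1; north: 1; wind: 0; down: 0

Try east = 1.
(rain') alone gives rain = 0.
(fog) alone gives fog = 1.
(wind') alone gives wind = 0.
(red') alone gives red = 0.
(down') alone gives down = 0.
(north) alone gives north = 1.
This assignment satisfies each clause.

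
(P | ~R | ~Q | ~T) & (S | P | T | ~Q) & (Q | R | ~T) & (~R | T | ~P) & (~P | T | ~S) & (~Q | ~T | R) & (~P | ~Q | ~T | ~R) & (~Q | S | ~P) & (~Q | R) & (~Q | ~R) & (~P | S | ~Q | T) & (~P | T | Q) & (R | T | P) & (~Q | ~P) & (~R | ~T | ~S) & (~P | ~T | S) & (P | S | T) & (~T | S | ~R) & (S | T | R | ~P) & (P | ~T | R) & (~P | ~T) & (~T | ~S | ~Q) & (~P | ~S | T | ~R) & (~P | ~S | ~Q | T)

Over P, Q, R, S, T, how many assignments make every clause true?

1

There are 2^5 = 32 truth assignments over (P, Q, R, S, T).
Split on S. With S = 1, the clauses containing S are satisfied and ~S drops from the rest; 1 of the 2^4 = 16 assignments to the other variables satisfy what remains.
With S = 0, by the same count on the reduced clause set, 0 assignments work.
(One model: P=F, Q=F, R=T, S=T, T=F.)
Total: 1 + 0 = 1.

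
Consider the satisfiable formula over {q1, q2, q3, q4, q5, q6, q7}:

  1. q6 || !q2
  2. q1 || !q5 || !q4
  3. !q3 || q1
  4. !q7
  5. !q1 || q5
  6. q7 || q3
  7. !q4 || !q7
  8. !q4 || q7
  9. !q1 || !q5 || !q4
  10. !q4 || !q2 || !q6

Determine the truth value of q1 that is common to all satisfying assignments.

Suppose q1 = false.
(!q3) alone gives q3 = false.
(!q7) alone gives q7 = false.
But (q7) is also a unit clause — contradiction.
So every satisfying assignment has q1 = True.

True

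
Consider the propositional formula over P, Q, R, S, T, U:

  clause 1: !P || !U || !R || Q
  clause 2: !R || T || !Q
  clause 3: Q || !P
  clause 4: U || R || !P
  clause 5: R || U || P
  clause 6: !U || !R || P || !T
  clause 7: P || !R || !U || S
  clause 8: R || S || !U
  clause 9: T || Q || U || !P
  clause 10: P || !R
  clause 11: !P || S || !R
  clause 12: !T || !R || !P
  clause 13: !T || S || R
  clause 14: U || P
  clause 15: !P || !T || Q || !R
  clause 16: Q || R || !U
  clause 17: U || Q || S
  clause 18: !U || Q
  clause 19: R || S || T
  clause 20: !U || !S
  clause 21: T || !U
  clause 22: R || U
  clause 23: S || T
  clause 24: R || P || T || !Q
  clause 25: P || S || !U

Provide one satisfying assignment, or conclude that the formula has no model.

Try Q = true.
Try R = false.
The clause (U) is unit, so U = true.
The clause (S) is unit, so S = true.
Now (!S) is unsatisfied and unit — conflict.
Backtrack on R: now try R = true.
The clause (T) is unit, so T = true.
The clause (P) is unit, so P = true.
Now (!P) is unsatisfied and unit — conflict.
Either choice for R ends in contradiction.
Backtrack on Q: now try Q = false.
The clause (!P) is unit, so P = false.
The clause (!R) is unit, so R = false.
The clause (U) is unit, so U = true.
Now (!U) is unsatisfied and unit — conflict.
Either choice for Q ends in contradiction.

UNSATISFIABLE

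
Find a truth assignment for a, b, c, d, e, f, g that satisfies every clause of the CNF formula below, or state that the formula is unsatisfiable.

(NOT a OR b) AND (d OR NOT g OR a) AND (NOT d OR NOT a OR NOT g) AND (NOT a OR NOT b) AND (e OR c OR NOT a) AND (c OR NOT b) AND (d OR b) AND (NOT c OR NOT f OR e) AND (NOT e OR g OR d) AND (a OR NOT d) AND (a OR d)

UNSATISFIABLE

Suppose a = false.
The clause (NOT d) is unit, so d = false.
But (d) is also a unit clause — contradiction.
Undo a and try a = true.
The clause (b) is unit, so b = true.
But (NOT b) is also a unit clause — contradiction.
Either choice for a ends in contradiction.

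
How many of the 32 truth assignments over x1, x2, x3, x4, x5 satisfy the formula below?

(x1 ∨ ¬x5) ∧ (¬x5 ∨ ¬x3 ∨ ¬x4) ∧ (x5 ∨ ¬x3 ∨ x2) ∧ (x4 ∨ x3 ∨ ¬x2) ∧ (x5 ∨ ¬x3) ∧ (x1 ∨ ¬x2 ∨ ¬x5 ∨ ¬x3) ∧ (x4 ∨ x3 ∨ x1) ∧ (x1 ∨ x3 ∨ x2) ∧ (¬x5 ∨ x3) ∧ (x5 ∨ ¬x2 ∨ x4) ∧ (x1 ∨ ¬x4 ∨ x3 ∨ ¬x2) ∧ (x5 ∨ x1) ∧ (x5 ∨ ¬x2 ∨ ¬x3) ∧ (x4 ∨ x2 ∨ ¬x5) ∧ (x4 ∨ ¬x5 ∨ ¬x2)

There are 2^5 = 32 truth assignments over (x1, x2, x3, x4, x5).
Split on x3. With x3 = True, the clauses containing x3 are satisfied and ¬x3 drops from the rest; 0 of the 2^4 = 16 assignments to the other variables satisfy what remains.
With x3 = False, by the same count on the reduced clause set, 3 assignments work.
(One model: x1=T, x2=F, x3=F, x4=F, x5=F.)
Total: 0 + 3 = 3.

3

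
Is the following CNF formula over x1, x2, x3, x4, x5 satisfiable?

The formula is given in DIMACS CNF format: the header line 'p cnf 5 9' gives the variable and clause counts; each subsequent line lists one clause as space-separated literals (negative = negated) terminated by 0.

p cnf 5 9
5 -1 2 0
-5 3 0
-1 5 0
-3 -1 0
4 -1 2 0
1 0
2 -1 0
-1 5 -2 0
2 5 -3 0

No, unsatisfiable

From the singleton clause (x1), x1 = True.
From the singleton clause (x5), x5 = True.
From the singleton clause (x3), x3 = True.
That conflicts with the unit clause (¬x3).
No assignment satisfies every clause.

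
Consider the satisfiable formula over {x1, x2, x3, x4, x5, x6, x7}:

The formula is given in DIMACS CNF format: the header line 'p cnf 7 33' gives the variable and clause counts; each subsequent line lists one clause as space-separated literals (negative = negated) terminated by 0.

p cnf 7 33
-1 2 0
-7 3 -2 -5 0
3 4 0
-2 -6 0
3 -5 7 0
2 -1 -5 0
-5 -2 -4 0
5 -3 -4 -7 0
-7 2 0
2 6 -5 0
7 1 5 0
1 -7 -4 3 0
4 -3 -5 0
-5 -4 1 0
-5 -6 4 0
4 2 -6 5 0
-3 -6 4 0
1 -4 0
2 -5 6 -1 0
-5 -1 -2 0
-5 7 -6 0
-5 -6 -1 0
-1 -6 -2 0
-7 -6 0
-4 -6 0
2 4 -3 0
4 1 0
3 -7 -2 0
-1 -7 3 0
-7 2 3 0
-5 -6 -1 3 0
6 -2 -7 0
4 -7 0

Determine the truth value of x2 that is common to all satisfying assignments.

Suppose x2 = False.
(¬x1) alone gives x1 = False.
(¬x7) alone gives x7 = False.
(x5) alone gives x5 = True.
(x3) alone gives x3 = True.
(x6) alone gives x6 = True.
But (¬x6) is also a unit clause — contradiction.
So every satisfying assignment has x2 = True.

True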